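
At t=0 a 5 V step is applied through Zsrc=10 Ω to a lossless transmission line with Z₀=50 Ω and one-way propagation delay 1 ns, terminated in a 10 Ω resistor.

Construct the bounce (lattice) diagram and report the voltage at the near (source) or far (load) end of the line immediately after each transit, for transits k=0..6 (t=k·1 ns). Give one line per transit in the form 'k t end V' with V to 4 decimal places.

Γ_L=-0.666667, Γ_S=-0.666667; launch V₁=5·50/60=4.166667
k=0 src: V=4.1667
k=1 load: inc=4.166667, refl=4.166667·-0.666667=-2.7778; V=0.000000+4.166667+-2.777778=1.3889
k=2 src: inc=-2.777778, refl=-2.777778·-0.666667=1.8519; V=4.166667+-2.777778+1.851852=3.2407
k=3 load: inc=1.851852, refl=1.851852·-0.666667=-1.2346; V=1.388889+1.851852+-1.234568=2.0062
k=4 src: inc=-1.234568, refl=-1.234568·-0.666667=0.8230; V=3.240741+-1.234568+0.823045=2.8292
k=5 load: inc=0.823045, refl=0.823045·-0.666667=-0.5487; V=2.006173+0.823045+-0.548697=2.2805
k=6 src: inc=-0.548697, refl=-0.548697·-0.666667=0.3658; V=2.829218+-0.548697+0.365798=2.6463

0 0 source 4.1667
1 1 load 1.3889
2 2 source 3.2407
3 3 load 2.0062
4 4 source 2.8292
5 5 load 2.2805
6 6 source 2.6463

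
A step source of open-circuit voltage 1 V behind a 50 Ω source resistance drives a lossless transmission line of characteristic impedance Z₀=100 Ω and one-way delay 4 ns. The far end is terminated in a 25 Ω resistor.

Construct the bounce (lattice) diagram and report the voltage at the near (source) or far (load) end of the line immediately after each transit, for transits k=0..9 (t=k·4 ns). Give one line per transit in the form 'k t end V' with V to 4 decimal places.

Γ_L=-0.600000, Γ_S=-0.333333; launch V₁=1·100/150=0.666667
k=0 src: V=0.6667
k=1 load: inc=0.666667, refl=0.666667·-0.600000=-0.4000; V=0.000000+0.666667+-0.400000=0.2667
k=2 src: inc=-0.400000, refl=-0.400000·-0.333333=0.1333; V=0.666667+-0.400000+0.133333=0.4000
k=3 load: inc=0.133333, refl=0.133333·-0.600000=-0.0800; V=0.266667+0.133333+-0.080000=0.3200
k=4 src: inc=-0.080000, refl=-0.080000·-0.333333=0.0267; V=0.400000+-0.080000+0.026667=0.3467
k=5 load: inc=0.026667, refl=0.026667·-0.600000=-0.0160; V=0.320000+0.026667+-0.016000=0.3307
k=6 src: inc=-0.016000, refl=-0.016000·-0.333333=0.0053; V=0.346667+-0.016000+0.005333=0.3360
k=7 load: inc=0.005333, refl=0.005333·-0.600000=-0.0032; V=0.330667+0.005333+-0.003200=0.3328
k=8 src: inc=-0.003200, refl=-0.003200·-0.333333=0.0011; V=0.336000+-0.003200+0.001067=0.3339
k=9 load: inc=0.001067, refl=0.001067·-0.600000=-0.0006; V=0.332800+0.001067+-0.000640=0.3332

0 0 source 0.6667
1 4 load 0.2667
2 8 source 0.4000
3 12 load 0.3200
4 16 source 0.3467
5 20 load 0.3307
6 24 source 0.3360
7 28 load 0.3328
8 32 source 0.3339
9 36 load 0.3332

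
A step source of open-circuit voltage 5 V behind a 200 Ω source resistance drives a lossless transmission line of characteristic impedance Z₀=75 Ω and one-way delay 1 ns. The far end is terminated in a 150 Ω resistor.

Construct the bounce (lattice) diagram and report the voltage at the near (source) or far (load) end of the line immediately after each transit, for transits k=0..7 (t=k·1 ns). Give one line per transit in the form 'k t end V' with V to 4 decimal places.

Γ_L=0.333333, Γ_S=0.454545; launch V₁=5·75/275=1.363636
k=0 src: V=1.3636
k=1 load: inc=1.363636, refl=1.363636·0.333333=0.4545; V=0.000000+1.363636+0.454545=1.8182
k=2 src: inc=0.454545, refl=0.454545·0.454545=0.2066; V=1.363636+0.454545+0.206612=2.0248
k=3 load: inc=0.206612, refl=0.206612·0.333333=0.0689; V=1.818182+0.206612+0.068871=2.0937
k=4 src: inc=0.068871, refl=0.068871·0.454545=0.0313; V=2.024793+0.068871+0.031305=2.1250
k=5 load: inc=0.031305, refl=0.031305·0.333333=0.0104; V=2.093664+0.031305+0.010435=2.1354
k=6 src: inc=0.010435, refl=0.010435·0.454545=0.0047; V=2.124969+0.010435+0.004743=2.1401
k=7 load: inc=0.004743, refl=0.004743·0.333333=0.0016; V=2.135404+0.004743+0.001581=2.1417

0 0 source 1.3636
1 1 load 1.8182
2 2 source 2.0248
3 3 load 2.0937
4 4 source 2.1250
5 5 load 2.1354
6 6 source 2.1401
7 7 load 2.1417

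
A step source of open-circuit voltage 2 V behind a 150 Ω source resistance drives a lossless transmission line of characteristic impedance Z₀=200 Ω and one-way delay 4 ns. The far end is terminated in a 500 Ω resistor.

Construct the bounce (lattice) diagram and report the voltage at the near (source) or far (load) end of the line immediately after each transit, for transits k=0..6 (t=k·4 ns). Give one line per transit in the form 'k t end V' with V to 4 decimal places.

0 0 source 1.1429
1 4 load 1.6327
2 8 source 1.5627
3 12 load 1.5327
4 16 source 1.5370
5 20 load 1.5388
6 24 source 1.5386

Γ_L=0.428571, Γ_S=-0.142857; launch V₁=2·200/350=1.142857
k=0 src: V=1.1429
k=1 load: inc=1.142857, refl=1.142857·0.428571=0.4898; V=0.000000+1.142857+0.489796=1.6327
k=2 src: inc=0.489796, refl=0.489796·-0.142857=-0.0700; V=1.142857+0.489796+-0.069971=1.5627
k=3 load: inc=-0.069971, refl=-0.069971·0.428571=-0.0300; V=1.632653+-0.069971+-0.029988=1.5327
k=4 src: inc=-0.029988, refl=-0.029988·-0.142857=0.0043; V=1.562682+-0.029988+0.004284=1.5370
k=5 load: inc=0.004284, refl=0.004284·0.428571=0.0018; V=1.532695+0.004284+0.001836=1.5388
k=6 src: inc=0.001836, refl=0.001836·-0.142857=-0.0003; V=1.536979+0.001836+-0.000262=1.5386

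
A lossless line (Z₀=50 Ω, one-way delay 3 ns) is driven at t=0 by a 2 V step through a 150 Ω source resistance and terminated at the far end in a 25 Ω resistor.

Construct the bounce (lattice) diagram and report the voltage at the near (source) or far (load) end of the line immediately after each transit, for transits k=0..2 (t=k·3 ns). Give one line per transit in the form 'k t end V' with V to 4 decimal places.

Γ_L=-0.333333, Γ_S=0.500000; launch V₁=2·50/200=0.500000
k=0 src: V=0.5000
k=1 load: inc=0.500000, refl=0.500000·-0.333333=-0.1667; V=0.000000+0.500000+-0.166667=0.3333
k=2 src: inc=-0.166667, refl=-0.166667·0.500000=-0.0833; V=0.500000+-0.166667+-0.083333=0.2500

0 0 source 0.5000
1 3 load 0.3333
2 6 source 0.2500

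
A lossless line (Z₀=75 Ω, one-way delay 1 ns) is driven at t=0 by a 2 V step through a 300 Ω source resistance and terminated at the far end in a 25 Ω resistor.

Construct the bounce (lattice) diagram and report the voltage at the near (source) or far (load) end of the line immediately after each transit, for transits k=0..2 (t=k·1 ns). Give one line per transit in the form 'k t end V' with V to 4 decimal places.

0 0 source 0.4000
1 1 load 0.2000
2 2 source 0.0800

Γ_L=-0.500000, Γ_S=0.600000; launch V₁=2·75/375=0.400000
k=0 src: V=0.4000
k=1 load: inc=0.400000, refl=0.400000·-0.500000=-0.2000; V=0.000000+0.400000+-0.200000=0.2000
k=2 src: inc=-0.200000, refl=-0.200000·0.600000=-0.1200; V=0.400000+-0.200000+-0.120000=0.0800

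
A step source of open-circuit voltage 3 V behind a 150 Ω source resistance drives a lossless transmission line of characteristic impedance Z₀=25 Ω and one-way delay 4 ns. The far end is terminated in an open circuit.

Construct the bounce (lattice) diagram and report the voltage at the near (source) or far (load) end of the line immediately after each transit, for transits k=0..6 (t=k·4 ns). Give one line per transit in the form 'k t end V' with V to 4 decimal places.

0 0 source 0.4286
1 4 load 0.8571
2 8 source 1.1633
3 12 load 1.4694
4 16 source 1.6880
5 20 load 1.9067
6 24 source 2.0629

Γ_L=1.000000, Γ_S=0.714286; launch V₁=3·25/175=0.428571
k=0 src: V=0.4286
k=1 load: inc=0.428571, refl=0.428571·1.000000=0.4286; V=0.000000+0.428571+0.428571=0.8571
k=2 src: inc=0.428571, refl=0.428571·0.714286=0.3061; V=0.428571+0.428571+0.306122=1.1633
k=3 load: inc=0.306122, refl=0.306122·1.000000=0.3061; V=0.857143+0.306122+0.306122=1.4694
k=4 src: inc=0.306122, refl=0.306122·0.714286=0.2187; V=1.163265+0.306122+0.218659=1.6880
k=5 load: inc=0.218659, refl=0.218659·1.000000=0.2187; V=1.469388+0.218659+0.218659=1.9067
k=6 src: inc=0.218659, refl=0.218659·0.714286=0.1562; V=1.688047+0.218659+0.156185=2.0629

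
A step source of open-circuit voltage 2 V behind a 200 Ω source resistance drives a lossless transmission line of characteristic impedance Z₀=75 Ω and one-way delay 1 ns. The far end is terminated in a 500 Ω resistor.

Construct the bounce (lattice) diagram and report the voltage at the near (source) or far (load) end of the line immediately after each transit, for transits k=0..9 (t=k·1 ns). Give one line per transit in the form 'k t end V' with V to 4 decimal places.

Γ_L=0.739130, Γ_S=0.454545; launch V₁=2·75/275=0.545455
k=0 src: V=0.5455
k=1 load: inc=0.545455, refl=0.545455·0.739130=0.4032; V=0.000000+0.545455+0.403162=0.9486
k=2 src: inc=0.403162, refl=0.403162·0.454545=0.1833; V=0.545455+0.403162+0.183255=1.1319
k=3 load: inc=0.183255, refl=0.183255·0.739130=0.1354; V=0.948617+0.183255+0.135450=1.2673
k=4 src: inc=0.135450, refl=0.135450·0.454545=0.0616; V=1.131872+0.135450+0.061568=1.3289
k=5 load: inc=0.061568, refl=0.061568·0.739130=0.0455; V=1.267322+0.061568+0.045507=1.3744
k=6 src: inc=0.045507, refl=0.045507·0.454545=0.0207; V=1.328890+0.045507+0.020685=1.3951
k=7 load: inc=0.020685, refl=0.020685·0.739130=0.0153; V=1.374397+0.020685+0.015289=1.4104
k=8 src: inc=0.015289, refl=0.015289·0.454545=0.0069; V=1.395082+0.015289+0.006949=1.4173
k=9 load: inc=0.006949, refl=0.006949·0.739130=0.0051; V=1.410370+0.006949+0.005137=1.4225

0 0 source 0.5455
1 1 load 0.9486
2 2 source 1.1319
3 3 load 1.2673
4 4 source 1.3289
5 5 load 1.3744
6 6 source 1.3951
7 7 load 1.4104
8 8 source 1.4173
9 9 load 1.4225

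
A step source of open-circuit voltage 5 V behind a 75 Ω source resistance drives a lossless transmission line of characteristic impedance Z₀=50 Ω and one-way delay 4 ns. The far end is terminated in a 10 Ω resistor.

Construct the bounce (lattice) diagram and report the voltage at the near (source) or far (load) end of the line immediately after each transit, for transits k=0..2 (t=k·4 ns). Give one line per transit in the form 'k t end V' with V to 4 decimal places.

0 0 source 2.0000
1 4 load 0.6667
2 8 source 0.4000

Γ_L=-0.666667, Γ_S=0.200000; launch V₁=5·50/125=2.000000
k=0 src: V=2.0000
k=1 load: inc=2.000000, refl=2.000000·-0.666667=-1.3333; V=0.000000+2.000000+-1.333333=0.6667
k=2 src: inc=-1.333333, refl=-1.333333·0.200000=-0.2667; V=2.000000+-1.333333+-0.266667=0.4000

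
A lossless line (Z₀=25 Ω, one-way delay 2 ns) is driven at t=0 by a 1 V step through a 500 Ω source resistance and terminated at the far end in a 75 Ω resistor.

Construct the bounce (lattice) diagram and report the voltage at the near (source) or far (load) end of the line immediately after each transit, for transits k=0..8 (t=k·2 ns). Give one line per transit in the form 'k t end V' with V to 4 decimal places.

0 0 source 0.0476
1 2 load 0.0714
2 4 source 0.0930
3 6 load 0.1037
4 8 source 0.1135
5 10 load 0.1184
6 12 source 0.1228
7 14 load 0.1250
8 16 source 0.1270

Γ_L=0.500000, Γ_S=0.904762; launch V₁=1·25/525=0.047619
k=0 src: V=0.0476
k=1 load: inc=0.047619, refl=0.047619·0.500000=0.0238; V=0.000000+0.047619+0.023810=0.0714
k=2 src: inc=0.023810, refl=0.023810·0.904762=0.0215; V=0.047619+0.023810+0.021542=0.0930
k=3 load: inc=0.021542, refl=0.021542·0.500000=0.0108; V=0.071429+0.021542+0.010771=0.1037
k=4 src: inc=0.010771, refl=0.010771·0.904762=0.0097; V=0.092971+0.010771+0.009745=0.1135
k=5 load: inc=0.009745, refl=0.009745·0.500000=0.0049; V=0.103741+0.009745+0.004873=0.1184
k=6 src: inc=0.004873, refl=0.004873·0.904762=0.0044; V=0.113487+0.004873+0.004409=0.1228
k=7 load: inc=0.004409, refl=0.004409·0.500000=0.0022; V=0.118359+0.004409+0.002204=0.1250
k=8 src: inc=0.002204, refl=0.002204·0.904762=0.0020; V=0.122768+0.002204+0.001994=0.1270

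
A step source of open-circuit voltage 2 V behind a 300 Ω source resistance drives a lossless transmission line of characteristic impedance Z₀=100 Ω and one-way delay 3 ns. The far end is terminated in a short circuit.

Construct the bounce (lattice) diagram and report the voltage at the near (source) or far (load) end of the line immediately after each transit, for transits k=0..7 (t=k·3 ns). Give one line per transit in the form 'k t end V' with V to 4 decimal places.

Γ_L=-1.000000, Γ_S=0.500000; launch V₁=2·100/400=0.500000
k=0 src: V=0.5000
k=1 load: inc=0.500000, refl=0.500000·-1.000000=-0.5000; V=0.000000+0.500000+-0.500000=0.0000
k=2 src: inc=-0.500000, refl=-0.500000·0.500000=-0.2500; V=0.500000+-0.500000+-0.250000=-0.2500
k=3 load: inc=-0.250000, refl=-0.250000·-1.000000=0.2500; V=0.000000+-0.250000+0.250000=0.0000
k=4 src: inc=0.250000, refl=0.250000·0.500000=0.1250; V=-0.250000+0.250000+0.125000=0.1250
k=5 load: inc=0.125000, refl=0.125000·-1.000000=-0.1250; V=0.000000+0.125000+-0.125000=0.0000
k=6 src: inc=-0.125000, refl=-0.125000·0.500000=-0.0625; V=0.125000+-0.125000+-0.062500=-0.0625
k=7 load: inc=-0.062500, refl=-0.062500·-1.000000=0.0625; V=0.000000+-0.062500+0.062500=0.0000

0 0 source 0.5000
1 3 load 0.0000
2 6 source -0.2500
3 9 load 0.0000
4 12 source 0.1250
5 15 load 0.0000
6 18 source -0.0625
7 21 load 0.0000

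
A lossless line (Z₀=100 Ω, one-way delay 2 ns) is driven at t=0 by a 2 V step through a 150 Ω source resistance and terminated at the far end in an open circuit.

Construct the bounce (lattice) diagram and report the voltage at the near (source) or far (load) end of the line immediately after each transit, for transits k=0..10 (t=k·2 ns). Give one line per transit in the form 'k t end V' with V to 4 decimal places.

Γ_L=1.000000, Γ_S=0.200000; launch V₁=2·100/250=0.800000
k=0 src: V=0.8000
k=1 load: inc=0.800000, refl=0.800000·1.000000=0.8000; V=0.000000+0.800000+0.800000=1.6000
k=2 src: inc=0.800000, refl=0.800000·0.200000=0.1600; V=0.800000+0.800000+0.160000=1.7600
k=3 load: inc=0.160000, refl=0.160000·1.000000=0.1600; V=1.600000+0.160000+0.160000=1.9200
k=4 src: inc=0.160000, refl=0.160000·0.200000=0.0320; V=1.760000+0.160000+0.032000=1.9520
k=5 load: inc=0.032000, refl=0.032000·1.000000=0.0320; V=1.920000+0.032000+0.032000=1.9840
k=6 src: inc=0.032000, refl=0.032000·0.200000=0.0064; V=1.952000+0.032000+0.006400=1.9904
k=7 load: inc=0.006400, refl=0.006400·1.000000=0.0064; V=1.984000+0.006400+0.006400=1.9968
k=8 src: inc=0.006400, refl=0.006400·0.200000=0.0013; V=1.990400+0.006400+0.001280=1.9981
k=9 load: inc=0.001280, refl=0.001280·1.000000=0.0013; V=1.996800+0.001280+0.001280=1.9994
k=10 src: inc=0.001280, refl=0.001280·0.200000=0.0003; V=1.998080+0.001280+0.000256=1.9996

0 0 source 0.8000
1 2 load 1.6000
2 4 source 1.7600
3 6 load 1.9200
4 8 source 1.9520
5 10 load 1.9840
6 12 source 1.9904
7 14 load 1.9968
8 16 source 1.9981
9 18 load 1.9994
10 20 source 1.9996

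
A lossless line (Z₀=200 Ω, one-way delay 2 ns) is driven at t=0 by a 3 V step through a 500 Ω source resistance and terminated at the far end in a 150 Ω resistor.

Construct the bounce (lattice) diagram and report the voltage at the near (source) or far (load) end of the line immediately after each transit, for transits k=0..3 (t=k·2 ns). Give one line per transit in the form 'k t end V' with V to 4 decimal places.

0 0 source 0.8571
1 2 load 0.7347
2 4 source 0.6822
3 6 load 0.6897

Γ_L=-0.142857, Γ_S=0.428571; launch V₁=3·200/700=0.857143
k=0 src: V=0.8571
k=1 load: inc=0.857143, refl=0.857143·-0.142857=-0.1224; V=0.000000+0.857143+-0.122449=0.7347
k=2 src: inc=-0.122449, refl=-0.122449·0.428571=-0.0525; V=0.857143+-0.122449+-0.052478=0.6822
k=3 load: inc=-0.052478, refl=-0.052478·-0.142857=0.0075; V=0.734694+-0.052478+0.007497=0.6897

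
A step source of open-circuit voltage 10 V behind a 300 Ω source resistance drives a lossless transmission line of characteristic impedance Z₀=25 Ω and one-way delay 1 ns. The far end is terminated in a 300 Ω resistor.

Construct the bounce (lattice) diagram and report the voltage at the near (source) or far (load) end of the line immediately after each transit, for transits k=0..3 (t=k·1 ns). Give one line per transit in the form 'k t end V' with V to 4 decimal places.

0 0 source 0.7692
1 1 load 1.4201
2 2 source 1.9709
3 3 load 2.4369

Γ_L=0.846154, Γ_S=0.846154; launch V₁=10·25/325=0.769231
k=0 src: V=0.7692
k=1 load: inc=0.769231, refl=0.769231·0.846154=0.6509; V=0.000000+0.769231+0.650888=1.4201
k=2 src: inc=0.650888, refl=0.650888·0.846154=0.5508; V=0.769231+0.650888+0.550751=1.9709
k=3 load: inc=0.550751, refl=0.550751·0.846154=0.4660; V=1.420118+0.550751+0.466020=2.4369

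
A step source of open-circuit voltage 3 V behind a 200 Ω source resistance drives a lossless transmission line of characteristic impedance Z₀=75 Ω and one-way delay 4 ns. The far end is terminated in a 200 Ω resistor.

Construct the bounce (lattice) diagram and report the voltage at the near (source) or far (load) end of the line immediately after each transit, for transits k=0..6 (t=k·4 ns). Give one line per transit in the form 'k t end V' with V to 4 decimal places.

0 0 source 0.8182
1 4 load 1.1901
2 8 source 1.3591
3 12 load 1.4360
4 16 source 1.4709
5 20 load 1.4868
6 24 source 1.4940

Γ_L=0.454545, Γ_S=0.454545; launch V₁=3·75/275=0.818182
k=0 src: V=0.8182
k=1 load: inc=0.818182, refl=0.818182·0.454545=0.3719; V=0.000000+0.818182+0.371901=1.1901
k=2 src: inc=0.371901, refl=0.371901·0.454545=0.1690; V=0.818182+0.371901+0.169046=1.3591
k=3 load: inc=0.169046, refl=0.169046·0.454545=0.0768; V=1.190083+0.169046+0.076839=1.4360
k=4 src: inc=0.076839, refl=0.076839·0.454545=0.0349; V=1.359128+0.076839+0.034927=1.4709
k=5 load: inc=0.034927, refl=0.034927·0.454545=0.0159; V=1.435967+0.034927+0.015876=1.4868
k=6 src: inc=0.015876, refl=0.015876·0.454545=0.0072; V=1.470894+0.015876+0.007216=1.4940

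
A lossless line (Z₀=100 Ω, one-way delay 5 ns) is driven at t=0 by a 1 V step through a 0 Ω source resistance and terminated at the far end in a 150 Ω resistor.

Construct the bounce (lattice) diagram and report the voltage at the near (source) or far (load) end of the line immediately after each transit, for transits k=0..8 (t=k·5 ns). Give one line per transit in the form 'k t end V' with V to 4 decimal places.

0 0 source 1.0000
1 5 load 1.2000
2 10 source 1.0000
3 15 load 0.9600
4 20 source 1.0000
5 25 load 1.0080
6 30 source 1.0000
7 35 load 0.9984
8 40 source 1.0000

Γ_L=0.200000, Γ_S=-1.000000; launch V₁=1·100/100=1.000000
k=0 src: V=1.0000
k=1 load: inc=1.000000, refl=1.000000·0.200000=0.2000; V=0.000000+1.000000+0.200000=1.2000
k=2 src: inc=0.200000, refl=0.200000·-1.000000=-0.2000; V=1.000000+0.200000+-0.200000=1.0000
k=3 load: inc=-0.200000, refl=-0.200000·0.200000=-0.0400; V=1.200000+-0.200000+-0.040000=0.9600
k=4 src: inc=-0.040000, refl=-0.040000·-1.000000=0.0400; V=1.000000+-0.040000+0.040000=1.0000
k=5 load: inc=0.040000, refl=0.040000·0.200000=0.0080; V=0.960000+0.040000+0.008000=1.0080
k=6 src: inc=0.008000, refl=0.008000·-1.000000=-0.0080; V=1.000000+0.008000+-0.008000=1.0000
k=7 load: inc=-0.008000, refl=-0.008000·0.200000=-0.0016; V=1.008000+-0.008000+-0.001600=0.9984
k=8 src: inc=-0.001600, refl=-0.001600·-1.000000=0.0016; V=1.000000+-0.001600+0.001600=1.0000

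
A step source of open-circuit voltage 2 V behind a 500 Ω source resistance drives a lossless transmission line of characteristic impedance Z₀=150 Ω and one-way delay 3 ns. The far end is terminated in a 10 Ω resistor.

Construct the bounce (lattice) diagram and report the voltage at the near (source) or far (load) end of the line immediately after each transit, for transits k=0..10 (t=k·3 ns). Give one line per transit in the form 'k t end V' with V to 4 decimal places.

0 0 source 0.4615
1 3 load 0.0577
2 6 source -0.1598
3 9 load 0.0305
4 12 source 0.1330
5 15 load 0.0433
6 18 source -0.0050
7 21 load 0.0373
8 24 source 0.0600
9 27 load 0.0401
10 30 source 0.0294

Γ_L=-0.875000, Γ_S=0.538462; launch V₁=2·150/650=0.461538
k=0 src: V=0.4615
k=1 load: inc=0.461538, refl=0.461538·-0.875000=-0.4038; V=0.000000+0.461538+-0.403846=0.0577
k=2 src: inc=-0.403846, refl=-0.403846·0.538462=-0.2175; V=0.461538+-0.403846+-0.217456=-0.1598
k=3 load: inc=-0.217456, refl=-0.217456·-0.875000=0.1903; V=0.057692+-0.217456+0.190274=0.0305
k=4 src: inc=0.190274, refl=0.190274·0.538462=0.1025; V=-0.159763+0.190274+0.102455=0.1330
k=5 load: inc=0.102455, refl=0.102455·-0.875000=-0.0896; V=0.030510+0.102455+-0.089648=0.0433
k=6 src: inc=-0.089648, refl=-0.089648·0.538462=-0.0483; V=0.132965+-0.089648+-0.048272=-0.0050
k=7 load: inc=-0.048272, refl=-0.048272·-0.875000=0.0422; V=0.043317+-0.048272+0.042238=0.0373
k=8 src: inc=0.042238, refl=0.042238·0.538462=0.0227; V=-0.004955+0.042238+0.022744=0.0600
k=9 load: inc=0.022744, refl=0.022744·-0.875000=-0.0199; V=0.037283+0.022744+-0.019901=0.0401
k=10 src: inc=-0.019901, refl=-0.019901·0.538462=-0.0107; V=0.060027+-0.019901+-0.010716=0.0294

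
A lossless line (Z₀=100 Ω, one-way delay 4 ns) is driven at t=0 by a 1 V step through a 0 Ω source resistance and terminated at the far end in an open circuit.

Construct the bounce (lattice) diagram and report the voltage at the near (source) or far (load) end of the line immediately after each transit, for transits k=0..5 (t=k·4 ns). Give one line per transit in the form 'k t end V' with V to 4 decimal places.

0 0 source 1.0000
1 4 load 2.0000
2 8 source 1.0000
3 12 load 0.0000
4 16 source 1.0000
5 20 load 2.0000

Γ_L=1.000000, Γ_S=-1.000000; launch V₁=1·100/100=1.000000
k=0 src: V=1.0000
k=1 load: inc=1.000000, refl=1.000000·1.000000=1.0000; V=0.000000+1.000000+1.000000=2.0000
k=2 src: inc=1.000000, refl=1.000000·-1.000000=-1.0000; V=1.000000+1.000000+-1.000000=1.0000
k=3 load: inc=-1.000000, refl=-1.000000·1.000000=-1.0000; V=2.000000+-1.000000+-1.000000=0.0000
k=4 src: inc=-1.000000, refl=-1.000000·-1.000000=1.0000; V=1.000000+-1.000000+1.000000=1.0000
k=5 load: inc=1.000000, refl=1.000000·1.000000=1.0000; V=0.000000+1.000000+1.000000=2.0000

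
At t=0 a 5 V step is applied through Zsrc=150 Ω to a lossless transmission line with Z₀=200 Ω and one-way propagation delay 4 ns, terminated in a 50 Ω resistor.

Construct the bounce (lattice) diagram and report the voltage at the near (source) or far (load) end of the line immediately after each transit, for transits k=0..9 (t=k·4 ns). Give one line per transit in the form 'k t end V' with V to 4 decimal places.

Γ_L=-0.600000, Γ_S=-0.142857; launch V₁=5·200/350=2.857143
k=0 src: V=2.8571
k=1 load: inc=2.857143, refl=2.857143·-0.600000=-1.7143; V=0.000000+2.857143+-1.714286=1.1429
k=2 src: inc=-1.714286, refl=-1.714286·-0.142857=0.2449; V=2.857143+-1.714286+0.244898=1.3878
k=3 load: inc=0.244898, refl=0.244898·-0.600000=-0.1469; V=1.142857+0.244898+-0.146939=1.2408
k=4 src: inc=-0.146939, refl=-0.146939·-0.142857=0.0210; V=1.387755+-0.146939+0.020991=1.2618
k=5 load: inc=0.020991, refl=0.020991·-0.600000=-0.0126; V=1.240816+0.020991+-0.012595=1.2492
k=6 src: inc=-0.012595, refl=-0.012595·-0.142857=0.0018; V=1.261808+-0.012595+0.001799=1.2510
k=7 load: inc=0.001799, refl=0.001799·-0.600000=-0.0011; V=1.249213+0.001799+-0.001080=1.2499
k=8 src: inc=-0.001080, refl=-0.001080·-0.142857=0.0002; V=1.251012+-0.001080+0.000154=1.2501
k=9 load: inc=0.000154, refl=0.000154·-0.600000=-0.0001; V=1.249933+0.000154+-0.000093=1.2500

0 0 source 2.8571
1 4 load 1.1429
2 8 source 1.3878
3 12 load 1.2408
4 16 source 1.2618
5 20 load 1.2492
6 24 source 1.2510
7 28 load 1.2499
8 32 source 1.2501
9 36 load 1.2500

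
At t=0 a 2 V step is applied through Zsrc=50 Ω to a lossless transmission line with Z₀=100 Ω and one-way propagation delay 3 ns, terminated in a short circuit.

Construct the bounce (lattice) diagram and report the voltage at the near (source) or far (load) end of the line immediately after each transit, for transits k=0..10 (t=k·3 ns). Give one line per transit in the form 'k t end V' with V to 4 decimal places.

Γ_L=-1.000000, Γ_S=-0.333333; launch V₁=2·100/150=1.333333
k=0 src: V=1.3333
k=1 load: inc=1.333333, refl=1.333333·-1.000000=-1.3333; V=0.000000+1.333333+-1.333333=0.0000
k=2 src: inc=-1.333333, refl=-1.333333·-0.333333=0.4444; V=1.333333+-1.333333+0.444444=0.4444
k=3 load: inc=0.444444, refl=0.444444·-1.000000=-0.4444; V=0.000000+0.444444+-0.444444=0.0000
k=4 src: inc=-0.444444, refl=-0.444444·-0.333333=0.1481; V=0.444444+-0.444444+0.148148=0.1481
k=5 load: inc=0.148148, refl=0.148148·-1.000000=-0.1481; V=0.000000+0.148148+-0.148148=0.0000
k=6 src: inc=-0.148148, refl=-0.148148·-0.333333=0.0494; V=0.148148+-0.148148+0.049383=0.0494
k=7 load: inc=0.049383, refl=0.049383·-1.000000=-0.0494; V=0.000000+0.049383+-0.049383=0.0000
k=8 src: inc=-0.049383, refl=-0.049383·-0.333333=0.0165; V=0.049383+-0.049383+0.016461=0.0165
k=9 load: inc=0.016461, refl=0.016461·-1.000000=-0.0165; V=0.000000+0.016461+-0.016461=0.0000
k=10 src: inc=-0.016461, refl=-0.016461·-0.333333=0.0055; V=0.016461+-0.016461+0.005487=0.0055

0 0 source 1.3333
1 3 load 0.0000
2 6 source 0.4444
3 9 load 0.0000
4 12 source 0.1481
5 15 load 0.0000
6 18 source 0.0494
7 21 load 0.0000
8 24 source 0.0165
9 27 load 0.0000
10 30 source 0.0055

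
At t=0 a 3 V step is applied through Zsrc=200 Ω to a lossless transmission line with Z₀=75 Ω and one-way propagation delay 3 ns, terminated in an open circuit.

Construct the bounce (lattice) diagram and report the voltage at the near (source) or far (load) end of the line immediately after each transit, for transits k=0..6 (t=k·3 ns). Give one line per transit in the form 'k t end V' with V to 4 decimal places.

Γ_L=1.000000, Γ_S=0.454545; launch V₁=3·75/275=0.818182
k=0 src: V=0.8182
k=1 load: inc=0.818182, refl=0.818182·1.000000=0.8182; V=0.000000+0.818182+0.818182=1.6364
k=2 src: inc=0.818182, refl=0.818182·0.454545=0.3719; V=0.818182+0.818182+0.371901=2.0083
k=3 load: inc=0.371901, refl=0.371901·1.000000=0.3719; V=1.636364+0.371901+0.371901=2.3802
k=4 src: inc=0.371901, refl=0.371901·0.454545=0.1690; V=2.008264+0.371901+0.169046=2.5492
k=5 load: inc=0.169046, refl=0.169046·1.000000=0.1690; V=2.380165+0.169046+0.169046=2.7183
k=6 src: inc=0.169046, refl=0.169046·0.454545=0.0768; V=2.549211+0.169046+0.076839=2.7951

0 0 source 0.8182
1 3 load 1.6364
2 6 source 2.0083
3 9 load 2.3802
4 12 source 2.5492
5 15 load 2.7183
6 18 source 2.7951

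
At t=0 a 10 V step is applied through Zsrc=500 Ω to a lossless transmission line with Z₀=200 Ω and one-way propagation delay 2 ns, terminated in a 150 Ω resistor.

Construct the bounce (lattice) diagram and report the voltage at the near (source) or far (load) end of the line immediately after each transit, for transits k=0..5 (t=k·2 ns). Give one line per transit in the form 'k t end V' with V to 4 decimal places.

0 0 source 2.8571
1 2 load 2.4490
2 4 source 2.2741
3 6 load 2.2990
4 8 source 2.3098
5 10 load 2.3082

Γ_L=-0.142857, Γ_S=0.428571; launch V₁=10·200/700=2.857143
k=0 src: V=2.8571
k=1 load: inc=2.857143, refl=2.857143·-0.142857=-0.4082; V=0.000000+2.857143+-0.408163=2.4490
k=2 src: inc=-0.408163, refl=-0.408163·0.428571=-0.1749; V=2.857143+-0.408163+-0.174927=2.2741
k=3 load: inc=-0.174927, refl=-0.174927·-0.142857=0.0250; V=2.448980+-0.174927+0.024990=2.2990
k=4 src: inc=0.024990, refl=0.024990·0.428571=0.0107; V=2.274052+0.024990+0.010710=2.3098
k=5 load: inc=0.010710, refl=0.010710·-0.142857=-0.0015; V=2.299042+0.010710+-0.001530=2.3082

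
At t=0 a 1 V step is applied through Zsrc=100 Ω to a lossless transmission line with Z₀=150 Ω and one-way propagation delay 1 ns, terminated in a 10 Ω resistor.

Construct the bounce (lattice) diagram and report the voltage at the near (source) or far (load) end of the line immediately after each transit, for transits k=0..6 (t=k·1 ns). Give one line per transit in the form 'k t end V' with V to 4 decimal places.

0 0 source 0.6000
1 1 load 0.0750
2 2 source 0.1800
3 3 load 0.0881
4 4 source 0.1065
5 5 load 0.0904
6 6 source 0.0936

Γ_L=-0.875000, Γ_S=-0.200000; launch V₁=1·150/250=0.600000
k=0 src: V=0.6000
k=1 load: inc=0.600000, refl=0.600000·-0.875000=-0.5250; V=0.000000+0.600000+-0.525000=0.0750
k=2 src: inc=-0.525000, refl=-0.525000·-0.200000=0.1050; V=0.600000+-0.525000+0.105000=0.1800
k=3 load: inc=0.105000, refl=0.105000·-0.875000=-0.0919; V=0.075000+0.105000+-0.091875=0.0881
k=4 src: inc=-0.091875, refl=-0.091875·-0.200000=0.0184; V=0.180000+-0.091875+0.018375=0.1065
k=5 load: inc=0.018375, refl=0.018375·-0.875000=-0.0161; V=0.088125+0.018375+-0.016078=0.0904
k=6 src: inc=-0.016078, refl=-0.016078·-0.200000=0.0032; V=0.106500+-0.016078+0.003216=0.0936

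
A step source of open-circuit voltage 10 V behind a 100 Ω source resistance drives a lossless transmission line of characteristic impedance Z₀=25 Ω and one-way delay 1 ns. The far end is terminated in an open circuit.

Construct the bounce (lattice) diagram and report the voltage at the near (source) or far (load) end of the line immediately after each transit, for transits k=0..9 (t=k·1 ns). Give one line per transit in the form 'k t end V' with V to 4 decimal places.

0 0 source 2.0000
1 1 load 4.0000
2 2 source 5.2000
3 3 load 6.4000
4 4 source 7.1200
5 5 load 7.8400
6 6 source 8.2720
7 7 load 8.7040
8 8 source 8.9632
9 9 load 9.2224

Γ_L=1.000000, Γ_S=0.600000; launch V₁=10·25/125=2.000000
k=0 src: V=2.0000
k=1 load: inc=2.000000, refl=2.000000·1.000000=2.0000; V=0.000000+2.000000+2.000000=4.0000
k=2 src: inc=2.000000, refl=2.000000·0.600000=1.2000; V=2.000000+2.000000+1.200000=5.2000
k=3 load: inc=1.200000, refl=1.200000·1.000000=1.2000; V=4.000000+1.200000+1.200000=6.4000
k=4 src: inc=1.200000, refl=1.200000·0.600000=0.7200; V=5.200000+1.200000+0.720000=7.1200
k=5 load: inc=0.720000, refl=0.720000·1.000000=0.7200; V=6.400000+0.720000+0.720000=7.8400
k=6 src: inc=0.720000, refl=0.720000·0.600000=0.4320; V=7.120000+0.720000+0.432000=8.2720
k=7 load: inc=0.432000, refl=0.432000·1.000000=0.4320; V=7.840000+0.432000+0.432000=8.7040
k=8 src: inc=0.432000, refl=0.432000·0.600000=0.2592; V=8.272000+0.432000+0.259200=8.9632
k=9 load: inc=0.259200, refl=0.259200·1.000000=0.2592; V=8.704000+0.259200+0.259200=9.2224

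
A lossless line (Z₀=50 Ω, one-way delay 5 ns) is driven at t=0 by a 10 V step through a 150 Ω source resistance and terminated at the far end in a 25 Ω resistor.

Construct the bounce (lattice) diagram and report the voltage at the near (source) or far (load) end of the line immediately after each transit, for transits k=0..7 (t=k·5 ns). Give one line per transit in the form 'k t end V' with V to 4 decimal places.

Γ_L=-0.333333, Γ_S=0.500000; launch V₁=10·50/200=2.500000
k=0 src: V=2.5000
k=1 load: inc=2.500000, refl=2.500000·-0.333333=-0.8333; V=0.000000+2.500000+-0.833333=1.6667
k=2 src: inc=-0.833333, refl=-0.833333·0.500000=-0.4167; V=2.500000+-0.833333+-0.416667=1.2500
k=3 load: inc=-0.416667, refl=-0.416667·-0.333333=0.1389; V=1.666667+-0.416667+0.138889=1.3889
k=4 src: inc=0.138889, refl=0.138889·0.500000=0.0694; V=1.250000+0.138889+0.069444=1.4583
k=5 load: inc=0.069444, refl=0.069444·-0.333333=-0.0231; V=1.388889+0.069444+-0.023148=1.4352
k=6 src: inc=-0.023148, refl=-0.023148·0.500000=-0.0116; V=1.458333+-0.023148+-0.011574=1.4236
k=7 load: inc=-0.011574, refl=-0.011574·-0.333333=0.0039; V=1.435185+-0.011574+0.003858=1.4275

0 0 source 2.5000
1 5 load 1.6667
2 10 source 1.2500
3 15 load 1.3889
4 20 source 1.4583
5 25 load 1.4352
6 30 source 1.4236
7 35 load 1.4275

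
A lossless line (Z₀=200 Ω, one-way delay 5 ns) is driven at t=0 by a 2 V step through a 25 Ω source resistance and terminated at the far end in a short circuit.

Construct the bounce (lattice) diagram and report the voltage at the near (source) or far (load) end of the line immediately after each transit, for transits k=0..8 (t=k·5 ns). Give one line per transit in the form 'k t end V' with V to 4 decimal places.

Γ_L=-1.000000, Γ_S=-0.777778; launch V₁=2·200/225=1.777778
k=0 src: V=1.7778
k=1 load: inc=1.777778, refl=1.777778·-1.000000=-1.7778; V=0.000000+1.777778+-1.777778=0.0000
k=2 src: inc=-1.777778, refl=-1.777778·-0.777778=1.3827; V=1.777778+-1.777778+1.382716=1.3827
k=3 load: inc=1.382716, refl=1.382716·-1.000000=-1.3827; V=0.000000+1.382716+-1.382716=0.0000
k=4 src: inc=-1.382716, refl=-1.382716·-0.777778=1.0754; V=1.382716+-1.382716+1.075446=1.0754
k=5 load: inc=1.075446, refl=1.075446·-1.000000=-1.0754; V=0.000000+1.075446+-1.075446=0.0000
k=6 src: inc=-1.075446, refl=-1.075446·-0.777778=0.8365; V=1.075446+-1.075446+0.836458=0.8365
k=7 load: inc=0.836458, refl=0.836458·-1.000000=-0.8365; V=0.000000+0.836458+-0.836458=0.0000
k=8 src: inc=-0.836458, refl=-0.836458·-0.777778=0.6506; V=0.836458+-0.836458+0.650578=0.6506

0 0 source 1.7778
1 5 load 0.0000
2 10 source 1.3827
3 15 load 0.0000
4 20 source 1.0754
5 25 load 0.0000
6 30 source 0.8365
7 35 load 0.0000
8 40 source 0.6506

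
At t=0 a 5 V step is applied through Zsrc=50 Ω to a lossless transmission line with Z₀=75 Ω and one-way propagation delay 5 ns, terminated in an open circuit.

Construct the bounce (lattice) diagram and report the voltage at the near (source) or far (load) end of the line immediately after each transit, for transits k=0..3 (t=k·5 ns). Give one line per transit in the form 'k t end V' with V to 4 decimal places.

Γ_L=1.000000, Γ_S=-0.200000; launch V₁=5·75/125=3.000000
k=0 src: V=3.0000
k=1 load: inc=3.000000, refl=3.000000·1.000000=3.0000; V=0.000000+3.000000+3.000000=6.0000
k=2 src: inc=3.000000, refl=3.000000·-0.200000=-0.6000; V=3.000000+3.000000+-0.600000=5.4000
k=3 load: inc=-0.600000, refl=-0.600000·1.000000=-0.6000; V=6.000000+-0.600000+-0.600000=4.8000

0 0 source 3.0000
1 5 load 6.0000
2 10 source 5.4000
3 15 load 4.8000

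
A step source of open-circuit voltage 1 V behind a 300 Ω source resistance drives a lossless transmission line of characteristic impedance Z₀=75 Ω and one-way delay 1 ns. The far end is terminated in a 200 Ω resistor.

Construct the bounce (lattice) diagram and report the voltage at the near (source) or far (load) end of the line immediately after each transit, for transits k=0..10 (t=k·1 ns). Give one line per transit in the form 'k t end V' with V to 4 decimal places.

0 0 source 0.2000
1 1 load 0.2909
2 2 source 0.3455
3 3 load 0.3702
4 4 source 0.3851
5 5 load 0.3919
6 6 source 0.3959
7 7 load 0.3978
8 8 source 0.3989
9 9 load 0.3994
10 10 source 0.3997

Γ_L=0.454545, Γ_S=0.600000; launch V₁=1·75/375=0.200000
k=0 src: V=0.2000
k=1 load: inc=0.200000, refl=0.200000·0.454545=0.0909; V=0.000000+0.200000+0.090909=0.2909
k=2 src: inc=0.090909, refl=0.090909·0.600000=0.0545; V=0.200000+0.090909+0.054545=0.3455
k=3 load: inc=0.054545, refl=0.054545·0.454545=0.0248; V=0.290909+0.054545+0.024793=0.3702
k=4 src: inc=0.024793, refl=0.024793·0.600000=0.0149; V=0.345455+0.024793+0.014876=0.3851
k=5 load: inc=0.014876, refl=0.014876·0.454545=0.0068; V=0.370248+0.014876+0.006762=0.3919
k=6 src: inc=0.006762, refl=0.006762·0.600000=0.0041; V=0.385124+0.006762+0.004057=0.3959
k=7 load: inc=0.004057, refl=0.004057·0.454545=0.0018; V=0.391886+0.004057+0.001844=0.3978
k=8 src: inc=0.001844, refl=0.001844·0.600000=0.0011; V=0.395943+0.001844+0.001106=0.3989
k=9 load: inc=0.001106, refl=0.001106·0.454545=0.0005; V=0.397787+0.001106+0.000503=0.3994
k=10 src: inc=0.000503, refl=0.000503·0.600000=0.0003; V=0.398894+0.000503+0.000302=0.3997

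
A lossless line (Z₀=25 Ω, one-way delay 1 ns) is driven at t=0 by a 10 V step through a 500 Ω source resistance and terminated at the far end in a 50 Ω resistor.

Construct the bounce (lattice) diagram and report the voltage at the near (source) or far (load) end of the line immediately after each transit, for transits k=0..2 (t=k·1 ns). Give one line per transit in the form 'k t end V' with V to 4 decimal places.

0 0 source 0.4762
1 1 load 0.6349
2 2 source 0.7785

Γ_L=0.333333, Γ_S=0.904762; launch V₁=10·25/525=0.476190
k=0 src: V=0.4762
k=1 load: inc=0.476190, refl=0.476190·0.333333=0.1587; V=0.000000+0.476190+0.158730=0.6349
k=2 src: inc=0.158730, refl=0.158730·0.904762=0.1436; V=0.476190+0.158730+0.143613=0.7785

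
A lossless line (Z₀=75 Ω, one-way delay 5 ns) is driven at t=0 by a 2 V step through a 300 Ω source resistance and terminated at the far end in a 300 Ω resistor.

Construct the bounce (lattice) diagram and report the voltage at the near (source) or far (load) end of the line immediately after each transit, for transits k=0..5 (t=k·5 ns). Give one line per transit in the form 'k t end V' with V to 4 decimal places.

0 0 source 0.4000
1 5 load 0.6400
2 10 source 0.7840
3 15 load 0.8704
4 20 source 0.9222
5 25 load 0.9533

Γ_L=0.600000, Γ_S=0.600000; launch V₁=2·75/375=0.400000
k=0 src: V=0.4000
k=1 load: inc=0.400000, refl=0.400000·0.600000=0.2400; V=0.000000+0.400000+0.240000=0.6400
k=2 src: inc=0.240000, refl=0.240000·0.600000=0.1440; V=0.400000+0.240000+0.144000=0.7840
k=3 load: inc=0.144000, refl=0.144000·0.600000=0.0864; V=0.640000+0.144000+0.086400=0.8704
k=4 src: inc=0.086400, refl=0.086400·0.600000=0.0518; V=0.784000+0.086400+0.051840=0.9222
k=5 load: inc=0.051840, refl=0.051840·0.600000=0.0311; V=0.870400+0.051840+0.031104=0.9533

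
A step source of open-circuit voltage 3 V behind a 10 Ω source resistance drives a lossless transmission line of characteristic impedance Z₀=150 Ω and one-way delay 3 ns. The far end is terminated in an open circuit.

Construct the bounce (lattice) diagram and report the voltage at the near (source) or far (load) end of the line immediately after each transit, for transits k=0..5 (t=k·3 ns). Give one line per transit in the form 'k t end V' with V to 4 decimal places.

0 0 source 2.8125
1 3 load 5.6250
2 6 source 3.1641
3 9 load 0.7031
4 12 source 2.8564
5 15 load 5.0098

Γ_L=1.000000, Γ_S=-0.875000; launch V₁=3·150/160=2.812500
k=0 src: V=2.8125
k=1 load: inc=2.812500, refl=2.812500·1.000000=2.8125; V=0.000000+2.812500+2.812500=5.6250
k=2 src: inc=2.812500, refl=2.812500·-0.875000=-2.4609; V=2.812500+2.812500+-2.460938=3.1641
k=3 load: inc=-2.460938, refl=-2.460938·1.000000=-2.4609; V=5.625000+-2.460938+-2.460938=0.7031
k=4 src: inc=-2.460938, refl=-2.460938·-0.875000=2.1533; V=3.164062+-2.460938+2.153320=2.8564
k=5 load: inc=2.153320, refl=2.153320·1.000000=2.1533; V=0.703125+2.153320+2.153320=5.0098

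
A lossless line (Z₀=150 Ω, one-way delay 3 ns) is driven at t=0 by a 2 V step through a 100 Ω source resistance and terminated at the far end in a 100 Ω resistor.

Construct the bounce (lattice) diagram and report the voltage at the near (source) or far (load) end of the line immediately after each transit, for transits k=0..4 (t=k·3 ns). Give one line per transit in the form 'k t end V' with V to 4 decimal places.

Γ_L=-0.200000, Γ_S=-0.200000; launch V₁=2·150/250=1.200000
k=0 src: V=1.2000
k=1 load: inc=1.200000, refl=1.200000·-0.200000=-0.2400; V=0.000000+1.200000+-0.240000=0.9600
k=2 src: inc=-0.240000, refl=-0.240000·-0.200000=0.0480; V=1.200000+-0.240000+0.048000=1.0080
k=3 load: inc=0.048000, refl=0.048000·-0.200000=-0.0096; V=0.960000+0.048000+-0.009600=0.9984
k=4 src: inc=-0.009600, refl=-0.009600·-0.200000=0.0019; V=1.008000+-0.009600+0.001920=1.0003

0 0 source 1.2000
1 3 load 0.9600
2 6 source 1.0080
3 9 load 0.9984
4 12 source 1.0003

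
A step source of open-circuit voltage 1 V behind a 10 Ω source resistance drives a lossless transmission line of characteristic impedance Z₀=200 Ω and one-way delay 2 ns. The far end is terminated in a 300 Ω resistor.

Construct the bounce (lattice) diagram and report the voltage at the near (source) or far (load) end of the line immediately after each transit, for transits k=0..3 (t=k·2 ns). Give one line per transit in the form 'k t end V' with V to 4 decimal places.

Γ_L=0.200000, Γ_S=-0.904762; launch V₁=1·200/210=0.952381
k=0 src: V=0.9524
k=1 load: inc=0.952381, refl=0.952381·0.200000=0.1905; V=0.000000+0.952381+0.190476=1.1429
k=2 src: inc=0.190476, refl=0.190476·-0.904762=-0.1723; V=0.952381+0.190476+-0.172336=0.9705
k=3 load: inc=-0.172336, refl=-0.172336·0.200000=-0.0345; V=1.142857+-0.172336+-0.034467=0.9361

0 0 source 0.9524
1 2 load 1.1429
2 4 source 0.9705
3 6 load 0.9361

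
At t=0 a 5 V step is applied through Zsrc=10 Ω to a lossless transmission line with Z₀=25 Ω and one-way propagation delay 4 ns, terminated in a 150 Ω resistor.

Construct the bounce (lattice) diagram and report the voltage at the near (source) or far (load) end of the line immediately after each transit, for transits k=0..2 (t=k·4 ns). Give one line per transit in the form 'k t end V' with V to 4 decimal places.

0 0 source 3.5714
1 4 load 6.1224
2 8 source 5.0292

Γ_L=0.714286, Γ_S=-0.428571; launch V₁=5·25/35=3.571429
k=0 src: V=3.5714
k=1 load: inc=3.571429, refl=3.571429·0.714286=2.5510; V=0.000000+3.571429+2.551020=6.1224
k=2 src: inc=2.551020, refl=2.551020·-0.428571=-1.0933; V=3.571429+2.551020+-1.093294=5.0292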